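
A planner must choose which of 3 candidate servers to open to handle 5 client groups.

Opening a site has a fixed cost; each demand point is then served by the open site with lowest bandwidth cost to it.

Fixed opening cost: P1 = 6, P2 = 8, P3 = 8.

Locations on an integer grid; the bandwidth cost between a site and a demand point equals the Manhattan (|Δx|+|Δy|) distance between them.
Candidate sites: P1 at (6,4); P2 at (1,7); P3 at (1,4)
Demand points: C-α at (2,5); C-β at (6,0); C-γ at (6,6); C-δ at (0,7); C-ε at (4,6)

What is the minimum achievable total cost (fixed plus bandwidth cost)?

Open {P1, P2}: assign each demand point to its cheapest open site.
  C-α→P2 3, C-β→P1 4, C-γ→P1 2, C-δ→P2 1, C-ε→P1 4
  bandwidth cost 14, fixed 14 → total 28.
Compare {P1}: bandwidth cost 24 + fixed 6 = 30.
Compare {P1, P3}: bandwidth cost 16 + fixed 14 = 30.
Compare {P2}: bandwidth cost 26 + fixed 8 = 34.
All other subsets cost ≥ 30. Minimum total cost: 28.

28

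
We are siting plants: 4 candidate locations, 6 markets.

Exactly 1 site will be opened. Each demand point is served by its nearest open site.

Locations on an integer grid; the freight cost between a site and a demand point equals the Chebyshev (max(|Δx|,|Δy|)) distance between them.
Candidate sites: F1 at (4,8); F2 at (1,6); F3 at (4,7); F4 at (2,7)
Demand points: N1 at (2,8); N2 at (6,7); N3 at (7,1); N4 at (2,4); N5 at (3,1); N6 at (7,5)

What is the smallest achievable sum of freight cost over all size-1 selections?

Open {F3}.
  N1→F3 2, N2→F3 2, N3→F3 6, N4→F3 3, N5→F3 6, N6→F3 3  ⇒ total 22.
Compare {F1}: total 25.
Compare {F4}: total 25.
No size-1 selection does better; minimum is 22.

22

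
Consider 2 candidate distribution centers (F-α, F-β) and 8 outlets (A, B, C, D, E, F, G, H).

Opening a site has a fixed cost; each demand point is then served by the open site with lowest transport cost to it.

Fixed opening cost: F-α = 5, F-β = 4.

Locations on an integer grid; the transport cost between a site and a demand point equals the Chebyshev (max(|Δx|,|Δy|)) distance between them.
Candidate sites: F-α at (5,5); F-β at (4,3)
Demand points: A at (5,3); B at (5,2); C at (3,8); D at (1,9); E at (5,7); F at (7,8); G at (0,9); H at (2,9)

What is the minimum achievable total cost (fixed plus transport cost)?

31

Open {F-α}: assign each demand point to its cheapest open site.
  A→F-α 2, B→F-α 3, C→F-α 3, D→F-α 4, E→F-α 2, F→F-α 3, G→F-α 5, H→F-α 4
  transport cost 26, fixed 5 → total 31.
Compare {F-α, F-β}: transport cost 23 + fixed 9 = 32.
Compare {F-β}: transport cost 34 + fixed 4 = 38.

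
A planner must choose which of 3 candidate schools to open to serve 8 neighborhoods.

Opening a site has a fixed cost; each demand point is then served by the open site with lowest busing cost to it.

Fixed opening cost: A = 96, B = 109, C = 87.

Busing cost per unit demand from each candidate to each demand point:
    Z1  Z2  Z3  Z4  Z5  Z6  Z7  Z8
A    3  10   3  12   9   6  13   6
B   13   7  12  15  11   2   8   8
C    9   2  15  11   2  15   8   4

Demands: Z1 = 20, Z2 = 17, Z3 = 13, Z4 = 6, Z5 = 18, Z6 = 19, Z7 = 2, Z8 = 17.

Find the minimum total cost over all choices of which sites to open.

616

Open {A, C}: assign each demand point to its cheapest open site.
  Z1→A 20×3=60, Z2→C 17×2=34, Z3→A 13×3=39, Z4→C 6×11=66, Z5→C 18×2=36, Z6→A 19×6=114, Z7→C 2×8=16, Z8→C 17×4=68
  busing cost 433, fixed 183 → total 616.
Compare {A, B, C}: busing cost 357 + fixed 292 = 649.
Compare {B, C}: busing cost 594 + fixed 196 = 790.
Compare {A, B}: busing cost 608 + fixed 205 = 813.
All other subsets cost ≥ 649. Minimum total cost: 616.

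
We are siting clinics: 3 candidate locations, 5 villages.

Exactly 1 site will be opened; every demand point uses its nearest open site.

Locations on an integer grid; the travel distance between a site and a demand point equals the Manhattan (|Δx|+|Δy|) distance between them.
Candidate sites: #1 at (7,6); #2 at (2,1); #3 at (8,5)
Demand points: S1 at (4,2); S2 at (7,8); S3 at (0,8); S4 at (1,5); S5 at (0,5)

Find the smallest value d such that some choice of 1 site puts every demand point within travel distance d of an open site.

9

Open {#1}.
  Farthest demand point is S3 at travel distance 9 (to #1); all others are ≤ 9.
With {#3} the worst case is 11.
With {#2} the worst case is 12.
No size-1 selection achieves below 9.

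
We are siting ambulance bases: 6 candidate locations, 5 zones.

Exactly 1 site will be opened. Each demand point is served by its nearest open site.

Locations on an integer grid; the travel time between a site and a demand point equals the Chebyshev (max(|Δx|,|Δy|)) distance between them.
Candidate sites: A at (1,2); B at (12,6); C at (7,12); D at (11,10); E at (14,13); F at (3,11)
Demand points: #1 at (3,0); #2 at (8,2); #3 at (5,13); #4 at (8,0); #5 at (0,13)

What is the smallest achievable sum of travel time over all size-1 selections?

36

Open {F}.
  #1→F 11, #2→F 9, #3→F 2, #4→F 11, #5→F 3  ⇒ total 36.
Compare {A}: total 38.
Compare {B}: total 38.
No size-1 selection does better; minimum is 36.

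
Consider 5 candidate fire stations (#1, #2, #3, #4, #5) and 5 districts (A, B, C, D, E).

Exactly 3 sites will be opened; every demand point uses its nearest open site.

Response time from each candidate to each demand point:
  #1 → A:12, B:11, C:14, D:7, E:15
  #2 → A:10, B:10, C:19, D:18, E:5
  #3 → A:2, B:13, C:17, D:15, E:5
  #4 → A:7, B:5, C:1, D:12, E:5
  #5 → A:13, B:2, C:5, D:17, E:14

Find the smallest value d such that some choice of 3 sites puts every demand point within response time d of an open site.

7

Open {#1, #2, #4}.
  Farthest demand point is A at response time 7 (to #4); all others are ≤ 7.
With {#1, #3, #4} the worst case is 7.
With {#1, #3, #5} the worst case is 7.
No size-3 selection achieves below 7.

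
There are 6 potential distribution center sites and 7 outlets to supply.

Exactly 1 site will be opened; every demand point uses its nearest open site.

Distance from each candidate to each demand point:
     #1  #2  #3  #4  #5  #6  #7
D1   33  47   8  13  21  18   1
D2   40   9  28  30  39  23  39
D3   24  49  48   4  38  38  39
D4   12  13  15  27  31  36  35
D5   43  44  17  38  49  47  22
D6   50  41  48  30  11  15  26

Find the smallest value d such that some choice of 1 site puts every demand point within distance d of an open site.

Open {D4}.
  Farthest demand point is #6 at distance 36 (to D4); all others are ≤ 36.
With {D2} the worst case is 40.
With {D1} the worst case is 47.
No size-1 selection achieves below 36.

36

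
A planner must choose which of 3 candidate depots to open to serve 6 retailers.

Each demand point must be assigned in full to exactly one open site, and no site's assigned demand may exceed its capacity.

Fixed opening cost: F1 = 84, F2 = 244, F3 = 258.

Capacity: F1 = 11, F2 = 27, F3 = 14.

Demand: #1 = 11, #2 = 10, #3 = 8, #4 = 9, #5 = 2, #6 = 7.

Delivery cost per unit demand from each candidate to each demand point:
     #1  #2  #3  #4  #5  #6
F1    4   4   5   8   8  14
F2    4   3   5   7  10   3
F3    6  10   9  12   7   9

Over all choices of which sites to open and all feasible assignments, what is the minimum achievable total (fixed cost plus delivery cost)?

Open {F1, F2, F3}; cheapest assignment that respects the capacities:
  F1 (cap 11, load 8): #3 — cost 8×5 = 40
  F2 (cap 27, load 26): #2, #4, #6 — cost 10×3 + 9×7 + 7×3 = 114
  F3 (cap 14, load 13): #1, #5 — cost 11×6 + 2×7 = 80
  Shipping 234, fixed 586 → total 820.
  Any other capacity-feasible assignment to {F1, F2, F3} ships for at least 234.
Total demand is 47 and no other set of sites has combined capacity ≥ 47, so {F1, F2, F3} is the only feasible choice of open sites. Minimum: 820.

820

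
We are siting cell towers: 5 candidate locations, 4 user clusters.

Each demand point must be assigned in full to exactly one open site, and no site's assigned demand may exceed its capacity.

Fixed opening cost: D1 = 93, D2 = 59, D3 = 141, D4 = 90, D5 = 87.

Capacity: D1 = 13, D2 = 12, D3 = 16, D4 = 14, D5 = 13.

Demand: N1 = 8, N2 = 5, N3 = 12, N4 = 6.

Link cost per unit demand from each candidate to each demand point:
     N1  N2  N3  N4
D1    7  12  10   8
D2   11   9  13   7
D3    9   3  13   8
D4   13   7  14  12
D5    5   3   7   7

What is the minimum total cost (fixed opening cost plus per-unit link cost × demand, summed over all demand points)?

456

Open {D1, D2, D5}; cheapest assignment that respects the capacities:
  D1 (cap 13, load 12): N3 — cost 12×10 = 120
  D2 (cap 12, load 6): N4 — cost 6×7 = 42
  D5 (cap 13, load 13): N1, N2 — cost 8×5 + 5×3 = 55
  Shipping 217, fixed 239 → total 456.
  Any other capacity-feasible assignment to {D1, D2, D5} ships for at least 217.
Compare {D2, D3, D5}: its best feasible assignment gives total 500.
Compare {D2, D4, D5}: its best feasible assignment gives total 501.
Every other set of open sites that can feasibly serve all demand totals ≥ 500 even under its best assignment. Minimum: 456.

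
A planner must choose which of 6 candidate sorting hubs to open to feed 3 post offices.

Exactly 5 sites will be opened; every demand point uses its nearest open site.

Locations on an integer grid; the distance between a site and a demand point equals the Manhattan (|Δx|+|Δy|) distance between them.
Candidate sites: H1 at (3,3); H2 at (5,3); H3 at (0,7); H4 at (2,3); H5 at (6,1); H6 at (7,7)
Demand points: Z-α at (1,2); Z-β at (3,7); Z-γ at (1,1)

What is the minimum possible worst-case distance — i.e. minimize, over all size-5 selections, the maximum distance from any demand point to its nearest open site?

Open {H1, H2, H3, H4, H5}.
  Farthest demand point is Z-β at distance 3 (to H3); all others are ≤ 3.
With {H1, H2, H3, H4, H6} the worst case is 3.
With {H1, H3, H4, H5, H6} the worst case is 3.
No size-5 selection achieves below 3.

3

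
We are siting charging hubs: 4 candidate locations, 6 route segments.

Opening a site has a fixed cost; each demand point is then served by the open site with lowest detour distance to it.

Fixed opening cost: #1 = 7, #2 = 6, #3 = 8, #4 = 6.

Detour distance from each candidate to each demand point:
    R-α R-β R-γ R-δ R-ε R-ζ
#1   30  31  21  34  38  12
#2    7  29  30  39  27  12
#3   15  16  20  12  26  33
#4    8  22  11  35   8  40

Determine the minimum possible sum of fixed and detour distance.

86

Open {#2, #3, #4}: assign each demand point to its cheapest open site.
  R-α→#2 7, R-β→#3 16, R-γ→#4 11, R-δ→#3 12, R-ε→#4 8, R-ζ→#2 12
  detour distance 66, fixed 20 → total 86.
Compare {#1, #3, #4}: detour distance 67 + fixed 21 = 88.
Compare {#1, #2, #3, #4}: detour distance 66 + fixed 27 = 93.
Compare {#3, #4}: detour distance 88 + fixed 14 = 102.
All other subsets cost ≥ 88. Minimum total cost: 86.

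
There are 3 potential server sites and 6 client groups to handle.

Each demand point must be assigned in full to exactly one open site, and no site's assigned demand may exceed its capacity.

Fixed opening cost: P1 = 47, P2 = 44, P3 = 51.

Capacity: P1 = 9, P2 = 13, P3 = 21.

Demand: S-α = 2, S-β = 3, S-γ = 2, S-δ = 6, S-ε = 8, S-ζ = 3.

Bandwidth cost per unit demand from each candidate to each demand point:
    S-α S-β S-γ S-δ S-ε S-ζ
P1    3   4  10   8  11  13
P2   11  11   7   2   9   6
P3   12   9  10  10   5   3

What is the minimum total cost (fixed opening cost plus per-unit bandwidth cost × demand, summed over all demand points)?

Open {P2, P3}; cheapest assignment that respects the capacities:
  P2 (cap 13, load 10): S-α, S-γ, S-δ — cost 2×11 + 2×7 + 6×2 = 48
  P3 (cap 21, load 14): S-β, S-ε, S-ζ — cost 3×9 + 8×5 + 3×3 = 76
  Shipping 124, fixed 95 → total 219.
  Any other capacity-feasible assignment to {P2, P3} ships for at least 124.
Compare {P1, P2, P3}: its best feasible assignment gives total 235.
Compare {P1, P3}: its best feasible assignment gives total 245.
Every other set of open sites that can feasibly serve all demand totals ≥ 235 even under its best assignment. Minimum: 219.

219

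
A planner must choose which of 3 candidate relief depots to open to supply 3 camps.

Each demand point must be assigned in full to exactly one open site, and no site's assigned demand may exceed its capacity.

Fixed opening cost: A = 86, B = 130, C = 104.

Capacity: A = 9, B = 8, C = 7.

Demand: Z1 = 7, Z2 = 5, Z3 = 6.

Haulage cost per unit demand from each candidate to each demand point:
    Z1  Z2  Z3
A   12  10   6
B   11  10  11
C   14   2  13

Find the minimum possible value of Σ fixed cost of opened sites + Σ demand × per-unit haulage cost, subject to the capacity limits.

443

Open {A, B, C}; cheapest assignment that respects the capacities:
  A (cap 9, load 6): Z3 — cost 6×6 = 36
  B (cap 8, load 7): Z1 — cost 7×11 = 77
  C (cap 7, load 5): Z2 — cost 5×2 = 10
  Shipping 123, fixed 320 → total 443.
  Any other capacity-feasible assignment to {A, B, C} ships for at least 123.
Total demand is 18 and no other set of sites has combined capacity ≥ 18, so {A, B, C} is the only feasible choice of open sites. Minimum: 443.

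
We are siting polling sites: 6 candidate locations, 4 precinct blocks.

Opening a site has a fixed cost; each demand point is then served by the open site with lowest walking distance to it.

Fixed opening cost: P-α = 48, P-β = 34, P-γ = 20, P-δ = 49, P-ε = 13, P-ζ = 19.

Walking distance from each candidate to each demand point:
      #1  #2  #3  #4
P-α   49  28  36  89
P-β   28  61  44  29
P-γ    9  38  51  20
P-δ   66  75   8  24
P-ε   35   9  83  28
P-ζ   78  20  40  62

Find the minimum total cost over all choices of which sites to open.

Open {P-γ, P-ε}: assign each demand point to its cheapest open site.
  #1→P-γ 9, #2→P-ε 9, #3→P-γ 51, #4→P-γ 20
  walking distance 89, fixed 33 → total 122.
Compare {P-γ, P-ζ}: walking distance 89 + fixed 39 = 128.
Compare {P-γ, P-δ, P-ε}: walking distance 46 + fixed 82 = 128.
Compare {P-γ, P-ε, P-ζ}: walking distance 78 + fixed 52 = 130.
All other subsets cost ≥ 128. Minimum total cost: 122.

122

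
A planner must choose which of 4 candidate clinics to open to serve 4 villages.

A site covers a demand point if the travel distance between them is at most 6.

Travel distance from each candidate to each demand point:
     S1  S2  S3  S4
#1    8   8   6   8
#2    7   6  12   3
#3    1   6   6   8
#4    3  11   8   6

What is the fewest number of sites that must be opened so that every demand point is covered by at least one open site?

2

Coverage sets (demand points within 6 of each site):
  #1: {S3}
  #2: {S2, S4}
  #3: {S1, S2, S3}
  #4: {S1, S4}
No single site covers all 4 demand points.
But {#2, #3} covers everything, so the minimum is 2.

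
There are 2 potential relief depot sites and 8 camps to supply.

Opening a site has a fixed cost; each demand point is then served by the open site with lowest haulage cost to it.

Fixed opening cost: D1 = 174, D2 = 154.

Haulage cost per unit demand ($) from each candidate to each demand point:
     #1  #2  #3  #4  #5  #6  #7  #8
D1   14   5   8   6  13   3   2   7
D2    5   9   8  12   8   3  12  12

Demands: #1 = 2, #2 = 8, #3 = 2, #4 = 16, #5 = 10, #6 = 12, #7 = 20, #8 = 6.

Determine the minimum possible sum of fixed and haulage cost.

Open {D1}: assign each demand point to its cheapest open site.
  #1→D1 2×14=28, #2→D1 8×5=40, #3→D1 2×8=16, #4→D1 16×6=96, #5→D1 10×13=130, #6→D1 12×3=36, #7→D1 20×2=40, #8→D1 6×7=42
  haulage cost 428, fixed 174 → total 602.
Compare {D1, D2}: haulage cost 360 + fixed 328 = 688.
Compare {D2}: haulage cost 718 + fixed 154 = 872.

602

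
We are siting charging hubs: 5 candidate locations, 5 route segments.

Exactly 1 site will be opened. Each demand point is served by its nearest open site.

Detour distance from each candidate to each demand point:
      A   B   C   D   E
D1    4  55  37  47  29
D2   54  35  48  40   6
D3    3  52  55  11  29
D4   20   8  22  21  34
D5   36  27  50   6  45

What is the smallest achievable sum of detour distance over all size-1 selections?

Open {D4}.
  A→D4 20, B→D4 8, C→D4 22, D→D4 21, E→D4 34  ⇒ total 105.
Compare {D3}: total 150.
Compare {D5}: total 164.
No size-1 selection does better; minimum is 105.

105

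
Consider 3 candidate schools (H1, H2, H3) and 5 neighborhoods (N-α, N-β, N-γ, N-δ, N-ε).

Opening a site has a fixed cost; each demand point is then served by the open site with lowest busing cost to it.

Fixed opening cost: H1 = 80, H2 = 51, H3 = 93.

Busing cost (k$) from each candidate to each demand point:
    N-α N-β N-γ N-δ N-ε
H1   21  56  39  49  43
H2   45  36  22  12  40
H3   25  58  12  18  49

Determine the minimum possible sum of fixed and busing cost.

Open {H2}: assign each demand point to its cheapest open site.
  N-α→H2 45, N-β→H2 36, N-γ→H2 22, N-δ→H2 12, N-ε→H2 40
  busing cost 155, fixed 51 → total 206.
Compare {H3}: busing cost 162 + fixed 93 = 255.
Compare {H1, H2}: busing cost 131 + fixed 131 = 262.
Compare {H2, H3}: busing cost 125 + fixed 144 = 269.
All other subsets cost ≥ 255. Minimum total cost: 206.

206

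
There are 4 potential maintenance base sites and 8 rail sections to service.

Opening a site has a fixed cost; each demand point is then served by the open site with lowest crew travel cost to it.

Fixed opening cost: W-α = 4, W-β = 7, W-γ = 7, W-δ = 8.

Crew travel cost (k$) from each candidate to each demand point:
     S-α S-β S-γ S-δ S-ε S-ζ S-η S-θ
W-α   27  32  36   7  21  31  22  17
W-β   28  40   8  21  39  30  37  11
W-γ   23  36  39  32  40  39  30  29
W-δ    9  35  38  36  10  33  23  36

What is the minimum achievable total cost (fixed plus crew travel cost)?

148

Open {W-α, W-β, W-δ}: assign each demand point to its cheapest open site.
  S-α→W-δ 9, S-β→W-α 32, S-γ→W-β 8, S-δ→W-α 7, S-ε→W-δ 10, S-ζ→W-β 30, S-η→W-α 22, S-θ→W-β 11
  crew travel cost 129, fixed 19 → total 148.
Compare {W-α, W-β, W-γ, W-δ}: crew travel cost 129 + fixed 26 = 155.
Compare {W-β, W-δ}: crew travel cost 147 + fixed 15 = 162.
Compare {W-α, W-β}: crew travel cost 158 + fixed 11 = 169.
All other subsets cost ≥ 155. Minimum total cost: 148.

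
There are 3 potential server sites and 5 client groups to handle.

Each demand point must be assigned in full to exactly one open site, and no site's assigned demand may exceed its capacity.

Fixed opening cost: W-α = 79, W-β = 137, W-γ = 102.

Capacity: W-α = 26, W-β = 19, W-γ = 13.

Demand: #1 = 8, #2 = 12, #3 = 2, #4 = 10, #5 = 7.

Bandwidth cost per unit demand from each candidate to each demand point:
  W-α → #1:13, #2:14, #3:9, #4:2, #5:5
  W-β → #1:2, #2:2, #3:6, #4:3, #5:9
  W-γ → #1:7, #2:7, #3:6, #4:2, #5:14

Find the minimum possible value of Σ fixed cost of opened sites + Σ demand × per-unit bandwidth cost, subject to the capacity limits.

411

Open {W-α, W-β}; cheapest assignment that respects the capacities:
  W-α (cap 26, load 25): #1, #4, #5 — cost 8×13 + 10×2 + 7×5 = 159
  W-β (cap 19, load 14): #2, #3 — cost 12×2 + 2×6 = 36
  Shipping 195, fixed 216 → total 411.
  Any other capacity-feasible assignment to {W-α, W-β} ships for at least 195.
Compare {W-α, W-β, W-γ}: its best feasible assignment gives total 465.
Every other set of open sites that can feasibly serve all demand totals ≥ 465 even under its best assignment. Minimum: 411.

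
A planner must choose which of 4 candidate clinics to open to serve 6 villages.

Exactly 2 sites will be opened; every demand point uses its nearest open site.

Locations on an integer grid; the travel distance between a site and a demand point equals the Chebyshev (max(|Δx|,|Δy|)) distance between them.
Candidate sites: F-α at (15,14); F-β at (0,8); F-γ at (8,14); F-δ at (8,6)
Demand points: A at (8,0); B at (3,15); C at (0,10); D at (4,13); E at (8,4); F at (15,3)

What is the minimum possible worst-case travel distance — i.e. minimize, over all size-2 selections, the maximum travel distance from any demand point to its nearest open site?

7

Open {F-β, F-δ}.
  Farthest demand point is B at travel distance 7 (to F-β); all others are ≤ 7.
With {F-γ, F-δ} the worst case is 8.
With {F-α, F-δ} the worst case is 9.
No size-2 selection achieves below 7.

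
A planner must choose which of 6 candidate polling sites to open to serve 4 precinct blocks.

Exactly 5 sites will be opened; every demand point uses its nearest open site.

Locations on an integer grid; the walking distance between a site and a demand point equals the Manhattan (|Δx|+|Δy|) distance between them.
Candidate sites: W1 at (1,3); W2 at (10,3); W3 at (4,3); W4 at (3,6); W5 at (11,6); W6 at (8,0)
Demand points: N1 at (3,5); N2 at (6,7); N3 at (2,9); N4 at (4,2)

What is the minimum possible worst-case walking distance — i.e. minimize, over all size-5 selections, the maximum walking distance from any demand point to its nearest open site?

Open {W1, W2, W3, W4, W5}.
  Farthest demand point is N2 at walking distance 4 (to W4); all others are ≤ 4.
With {W1, W2, W3, W4, W6} the worst case is 4.
With {W1, W2, W4, W5, W6} the worst case is 4.
No size-5 selection achieves below 4.

4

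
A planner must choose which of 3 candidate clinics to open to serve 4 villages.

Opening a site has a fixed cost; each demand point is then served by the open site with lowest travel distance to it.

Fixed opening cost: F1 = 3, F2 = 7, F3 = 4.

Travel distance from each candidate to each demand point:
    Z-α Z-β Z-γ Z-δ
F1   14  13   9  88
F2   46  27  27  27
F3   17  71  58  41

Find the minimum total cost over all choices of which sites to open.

Open {F1, F2}: assign each demand point to its cheapest open site.
  Z-α→F1 14, Z-β→F1 13, Z-γ→F1 9, Z-δ→F2 27
  travel distance 63, fixed 10 → total 73.
Compare {F1, F2, F3}: travel distance 63 + fixed 14 = 77.
Compare {F1, F3}: travel distance 77 + fixed 7 = 84.
Compare {F2, F3}: travel distance 98 + fixed 11 = 109.
All other subsets cost ≥ 77. Minimum total cost: 73.

73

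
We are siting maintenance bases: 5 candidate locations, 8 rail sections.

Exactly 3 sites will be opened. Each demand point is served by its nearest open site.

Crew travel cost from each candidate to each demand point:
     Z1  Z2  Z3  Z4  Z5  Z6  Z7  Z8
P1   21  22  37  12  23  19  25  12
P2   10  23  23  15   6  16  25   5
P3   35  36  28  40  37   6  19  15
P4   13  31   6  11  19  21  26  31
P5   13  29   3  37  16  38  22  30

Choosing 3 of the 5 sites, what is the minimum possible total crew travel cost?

86

Open {P2, P3, P4}.
  Z1→P2 10, Z2→P2 23, Z3→P4 6, Z4→P4 11, Z5→P2 6, Z6→P3 6, Z7→P3 19, Z8→P2 5  ⇒ total 86.
Compare {P2, P3, P5}: total 87.
Compare {P1, P2, P5}: total 96.
No size-3 selection does better; minimum is 86.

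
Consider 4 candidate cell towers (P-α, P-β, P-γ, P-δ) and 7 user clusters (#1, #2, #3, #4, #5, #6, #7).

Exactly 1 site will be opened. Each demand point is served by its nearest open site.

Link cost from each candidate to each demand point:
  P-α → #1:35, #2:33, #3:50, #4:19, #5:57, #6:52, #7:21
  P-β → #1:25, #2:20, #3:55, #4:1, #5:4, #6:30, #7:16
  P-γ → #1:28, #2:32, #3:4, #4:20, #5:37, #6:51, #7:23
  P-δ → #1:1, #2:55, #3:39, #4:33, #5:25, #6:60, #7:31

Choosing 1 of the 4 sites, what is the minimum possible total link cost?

Open {P-β}.
  #1→P-β 25, #2→P-β 20, #3→P-β 55, #4→P-β 1, #5→P-β 4, #6→P-β 30, #7→P-β 16  ⇒ total 151.
Compare {P-γ}: total 195.
Compare {P-δ}: total 244.
No size-1 selection does better; minimum is 151.

151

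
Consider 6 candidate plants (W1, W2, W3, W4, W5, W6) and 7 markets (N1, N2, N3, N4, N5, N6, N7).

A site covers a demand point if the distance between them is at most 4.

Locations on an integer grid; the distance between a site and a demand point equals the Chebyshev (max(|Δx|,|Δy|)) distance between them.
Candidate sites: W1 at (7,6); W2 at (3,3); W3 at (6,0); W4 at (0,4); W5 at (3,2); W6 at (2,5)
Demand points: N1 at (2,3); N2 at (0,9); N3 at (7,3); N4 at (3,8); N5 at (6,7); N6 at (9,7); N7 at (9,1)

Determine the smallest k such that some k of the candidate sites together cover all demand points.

Coverage sets (demand points within 4 of each site):
  W1: {N3, N4, N5, N6}
  W2: {N1, N3, N5}
  W3: {N1, N3, N7}
  W4: {N1, N4}
  W5: {N1, N3}
  W6: {N1, N2, N4, N5}
No 2 sites suffice: every size-2 union leaves at least one demand point uncovered.
But {W1, W3, W6} covers everything, so the minimum is 3.

3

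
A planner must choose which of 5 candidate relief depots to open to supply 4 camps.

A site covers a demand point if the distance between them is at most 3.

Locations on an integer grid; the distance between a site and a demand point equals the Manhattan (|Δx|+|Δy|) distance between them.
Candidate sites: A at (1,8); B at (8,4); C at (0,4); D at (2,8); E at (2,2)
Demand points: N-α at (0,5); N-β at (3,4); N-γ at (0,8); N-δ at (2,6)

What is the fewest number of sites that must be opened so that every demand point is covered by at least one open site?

Coverage sets (demand points within 3 of each site):
  A: {N-γ, N-δ}
  B: {}
  C: {N-α, N-β}
  D: {N-γ, N-δ}
  E: {N-β}
No single site covers all 4 demand points.
But {A, C} covers everything, so the minimum is 2.

2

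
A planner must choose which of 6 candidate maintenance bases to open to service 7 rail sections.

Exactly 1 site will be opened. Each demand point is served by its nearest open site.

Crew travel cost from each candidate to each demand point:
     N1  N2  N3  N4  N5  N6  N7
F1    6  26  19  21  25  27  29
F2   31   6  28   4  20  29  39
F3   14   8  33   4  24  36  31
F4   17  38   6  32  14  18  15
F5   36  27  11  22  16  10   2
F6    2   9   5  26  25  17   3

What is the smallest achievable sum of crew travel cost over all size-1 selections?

Open {F6}.
  N1→F6 2, N2→F6 9, N3→F6 5, N4→F6 26, N5→F6 25, N6→F6 17, N7→F6 3  ⇒ total 87.
Compare {F5}: total 124.
Compare {F4}: total 140.
No size-1 selection does better; minimum is 87.

87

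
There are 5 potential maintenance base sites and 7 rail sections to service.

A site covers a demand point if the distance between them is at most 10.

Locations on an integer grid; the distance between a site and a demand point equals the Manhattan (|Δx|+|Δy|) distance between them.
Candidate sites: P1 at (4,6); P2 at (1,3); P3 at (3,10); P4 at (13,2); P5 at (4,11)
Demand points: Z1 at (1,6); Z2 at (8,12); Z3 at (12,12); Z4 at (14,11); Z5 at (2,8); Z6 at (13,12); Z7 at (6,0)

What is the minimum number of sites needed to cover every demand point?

Coverage sets (demand points within 10 of each site):
  P1: {Z1, Z2, Z5, Z7}
  P2: {Z1, Z5, Z7}
  P3: {Z1, Z2, Z5}
  P4: {Z4, Z6, Z7}
  P5: {Z1, Z2, Z3, Z4, Z5, Z6}
No single site covers all 7 demand points.
But {P1, P5} covers everything, so the minimum is 2.

2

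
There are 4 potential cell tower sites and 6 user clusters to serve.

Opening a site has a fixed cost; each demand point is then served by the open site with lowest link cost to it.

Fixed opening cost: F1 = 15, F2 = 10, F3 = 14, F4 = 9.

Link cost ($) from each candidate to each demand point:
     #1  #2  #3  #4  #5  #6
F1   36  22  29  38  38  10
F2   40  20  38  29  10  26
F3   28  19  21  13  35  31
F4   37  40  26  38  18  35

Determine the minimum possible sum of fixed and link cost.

Open {F1, F2, F3}: assign each demand point to its cheapest open site.
  #1→F3 28, #2→F3 19, #3→F3 21, #4→F3 13, #5→F2 10, #6→F1 10
  link cost 101, fixed 39 → total 140.
Compare {F2, F3}: link cost 117 + fixed 24 = 141.
Compare {F1, F3, F4}: link cost 109 + fixed 38 = 147.
Compare {F1, F2, F3, F4}: link cost 101 + fixed 48 = 149.
All other subsets cost ≥ 141. Minimum total cost: 140.

140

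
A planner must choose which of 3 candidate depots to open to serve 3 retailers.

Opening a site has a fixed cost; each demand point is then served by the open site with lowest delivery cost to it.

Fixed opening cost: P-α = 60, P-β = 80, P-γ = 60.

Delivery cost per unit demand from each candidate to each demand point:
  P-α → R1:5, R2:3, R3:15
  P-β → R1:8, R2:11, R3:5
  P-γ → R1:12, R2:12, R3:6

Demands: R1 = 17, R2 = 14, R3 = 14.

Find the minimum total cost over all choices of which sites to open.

Open {P-α, P-γ}: assign each demand point to its cheapest open site.
  R1→P-α 17×5=85, R2→P-α 14×3=42, R3→P-γ 14×6=84
  delivery cost 211, fixed 120 → total 331.
Compare {P-α, P-β}: delivery cost 197 + fixed 140 = 337.
Compare {P-α}: delivery cost 337 + fixed 60 = 397.
Compare {P-α, P-β, P-γ}: delivery cost 197 + fixed 200 = 397.
All other subsets cost ≥ 337. Minimum total cost: 331.

331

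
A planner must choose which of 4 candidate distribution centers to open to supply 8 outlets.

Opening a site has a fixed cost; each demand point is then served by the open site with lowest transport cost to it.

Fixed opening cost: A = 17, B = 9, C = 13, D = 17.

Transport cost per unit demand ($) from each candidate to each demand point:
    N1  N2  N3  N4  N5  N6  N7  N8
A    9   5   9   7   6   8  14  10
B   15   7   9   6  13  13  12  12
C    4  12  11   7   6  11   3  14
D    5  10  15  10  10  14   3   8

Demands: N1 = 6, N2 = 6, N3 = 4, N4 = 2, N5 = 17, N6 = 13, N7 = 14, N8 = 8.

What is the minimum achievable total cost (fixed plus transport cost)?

456

Open {A, D}: assign each demand point to its cheapest open site.
  N1→D 6×5=30, N2→A 6×5=30, N3→A 4×9=36, N4→A 2×7=14, N5→A 17×6=102, N6→A 13×8=104, N7→D 14×3=42, N8→D 8×8=64
  transport cost 422, fixed 34 → total 456.
Compare {A, C}: transport cost 432 + fixed 30 = 462.
Compare {A, B, D}: transport cost 420 + fixed 43 = 463.
Compare {A, C, D}: transport cost 416 + fixed 47 = 463.
All other subsets cost ≥ 462. Minimum total cost: 456.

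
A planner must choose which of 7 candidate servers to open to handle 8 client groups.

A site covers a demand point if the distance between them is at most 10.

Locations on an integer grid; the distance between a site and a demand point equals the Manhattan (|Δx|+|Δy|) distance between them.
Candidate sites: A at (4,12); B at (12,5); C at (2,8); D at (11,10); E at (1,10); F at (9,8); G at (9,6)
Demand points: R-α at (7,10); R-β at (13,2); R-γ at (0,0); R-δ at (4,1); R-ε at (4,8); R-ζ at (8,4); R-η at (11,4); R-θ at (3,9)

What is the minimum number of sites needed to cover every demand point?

2

Coverage sets (demand points within 10 of each site):
  A: {R-α, R-ε, R-θ}
  B: {R-α, R-β, R-ζ, R-η}
  C: {R-α, R-γ, R-δ, R-ε, R-ζ, R-θ}
  D: {R-α, R-β, R-ε, R-ζ, R-η, R-θ}
  E: {R-α, R-ε, R-θ}
  F: {R-α, R-β, R-ε, R-ζ, R-η, R-θ}
  G: {R-α, R-β, R-δ, R-ε, R-ζ, R-η, R-θ}
No single site covers all 8 demand points.
But {B, C} covers everything, so the minimum is 2.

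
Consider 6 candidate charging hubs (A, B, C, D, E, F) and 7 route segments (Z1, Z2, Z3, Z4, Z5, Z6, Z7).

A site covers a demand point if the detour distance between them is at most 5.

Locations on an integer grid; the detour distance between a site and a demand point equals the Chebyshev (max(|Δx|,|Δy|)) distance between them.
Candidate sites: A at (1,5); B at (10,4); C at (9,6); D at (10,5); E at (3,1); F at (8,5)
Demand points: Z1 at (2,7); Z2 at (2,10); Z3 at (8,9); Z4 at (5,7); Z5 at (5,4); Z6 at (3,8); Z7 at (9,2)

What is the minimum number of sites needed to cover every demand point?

Coverage sets (demand points within 5 of each site):
  A: {Z1, Z2, Z4, Z5, Z6}
  B: {Z3, Z4, Z5, Z7}
  C: {Z3, Z4, Z5, Z7}
  D: {Z3, Z4, Z5, Z7}
  E: {Z5}
  F: {Z3, Z4, Z5, Z6, Z7}
No single site covers all 7 demand points.
But {A, B} covers everything, so the minimum is 2.

2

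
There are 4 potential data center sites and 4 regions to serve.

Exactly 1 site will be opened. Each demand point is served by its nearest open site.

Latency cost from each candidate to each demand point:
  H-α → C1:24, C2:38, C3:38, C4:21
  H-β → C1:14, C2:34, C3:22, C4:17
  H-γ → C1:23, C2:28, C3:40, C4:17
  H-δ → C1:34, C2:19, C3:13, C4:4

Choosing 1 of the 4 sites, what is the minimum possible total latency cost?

70

Open {H-δ}.
  C1→H-δ 34, C2→H-δ 19, C3→H-δ 13, C4→H-δ 4  ⇒ total 70.
Compare {H-β}: total 87.
Compare {H-γ}: total 108.
No size-1 selection does better; minimum is 70.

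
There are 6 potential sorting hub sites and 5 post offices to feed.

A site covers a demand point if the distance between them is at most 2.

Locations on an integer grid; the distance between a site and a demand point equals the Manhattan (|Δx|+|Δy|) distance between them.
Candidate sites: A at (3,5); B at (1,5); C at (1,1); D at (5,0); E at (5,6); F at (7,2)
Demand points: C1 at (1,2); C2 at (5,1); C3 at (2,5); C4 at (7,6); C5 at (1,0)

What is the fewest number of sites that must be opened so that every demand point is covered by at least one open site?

Coverage sets (demand points within 2 of each site):
  A: {C3}
  B: {C3}
  C: {C1, C5}
  D: {C2}
  E: {C4}
  F: {}
No 3 sites suffice: every size-3 union leaves at least one demand point uncovered.
But {A, C, D, E} covers everything, so the minimum is 4.

4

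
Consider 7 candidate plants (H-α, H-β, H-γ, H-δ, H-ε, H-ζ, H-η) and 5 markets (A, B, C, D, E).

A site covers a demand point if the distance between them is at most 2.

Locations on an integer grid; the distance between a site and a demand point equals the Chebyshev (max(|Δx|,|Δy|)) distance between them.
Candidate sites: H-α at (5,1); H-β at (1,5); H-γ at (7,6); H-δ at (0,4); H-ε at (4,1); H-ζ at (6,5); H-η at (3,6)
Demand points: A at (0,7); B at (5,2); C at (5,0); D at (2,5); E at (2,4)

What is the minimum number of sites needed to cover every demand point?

2

Coverage sets (demand points within 2 of each site):
  H-α: {B, C}
  H-β: {A, D, E}
  H-γ: {}
  H-δ: {D, E}
  H-ε: {B, C}
  H-ζ: {}
  H-η: {D, E}
No single site covers all 5 demand points.
But {H-α, H-β} covers everything, so the minimum is 2.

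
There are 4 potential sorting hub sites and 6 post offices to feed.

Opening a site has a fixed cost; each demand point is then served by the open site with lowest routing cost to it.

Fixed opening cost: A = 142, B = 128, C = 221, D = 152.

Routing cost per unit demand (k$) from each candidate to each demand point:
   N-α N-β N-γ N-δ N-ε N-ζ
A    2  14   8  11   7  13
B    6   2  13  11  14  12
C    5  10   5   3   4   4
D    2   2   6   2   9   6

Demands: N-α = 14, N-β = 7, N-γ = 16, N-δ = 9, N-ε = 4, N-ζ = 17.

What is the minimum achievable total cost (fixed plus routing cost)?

Open {D}: assign each demand point to its cheapest open site.
  N-α→D 14×2=28, N-β→D 7×2=14, N-γ→D 16×6=96, N-δ→D 9×2=18, N-ε→D 4×9=36, N-ζ→D 17×6=102
  routing cost 294, fixed 152 → total 446.
Compare {C}: routing cost 331 + fixed 221 = 552.
Compare {B, D}: routing cost 294 + fixed 280 = 574.
Compare {A, D}: routing cost 286 + fixed 294 = 580.
All other subsets cost ≥ 552. Minimum total cost: 446.

446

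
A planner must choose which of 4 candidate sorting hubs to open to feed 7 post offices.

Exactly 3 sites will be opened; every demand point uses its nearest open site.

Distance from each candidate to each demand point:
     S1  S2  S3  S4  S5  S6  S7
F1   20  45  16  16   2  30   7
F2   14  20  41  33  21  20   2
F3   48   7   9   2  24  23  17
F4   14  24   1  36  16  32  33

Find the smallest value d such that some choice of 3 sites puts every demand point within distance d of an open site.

Open {F1, F2, F3}.
  Farthest demand point is S6 at distance 20 (to F2); all others are ≤ 20.
With {F1, F2, F4} the worst case is 20.
With {F2, F3, F4} the worst case is 20.
No size-3 selection achieves below 20.

20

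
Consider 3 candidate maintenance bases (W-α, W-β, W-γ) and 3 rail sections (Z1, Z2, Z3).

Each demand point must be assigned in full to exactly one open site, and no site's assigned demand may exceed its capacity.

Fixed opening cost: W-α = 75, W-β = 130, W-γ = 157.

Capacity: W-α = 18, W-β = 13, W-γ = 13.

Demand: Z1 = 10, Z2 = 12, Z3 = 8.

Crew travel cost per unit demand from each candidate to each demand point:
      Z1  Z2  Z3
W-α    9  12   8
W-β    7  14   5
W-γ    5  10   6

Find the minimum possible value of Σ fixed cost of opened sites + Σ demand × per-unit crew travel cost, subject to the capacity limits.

506

Open {W-α, W-γ}; cheapest assignment that respects the capacities:
  W-α (cap 18, load 18): Z1, Z3 — cost 10×9 + 8×8 = 154
  W-γ (cap 13, load 12): Z2 — cost 12×10 = 120
  Shipping 274, fixed 232 → total 506.
  Any other capacity-feasible assignment to {W-α, W-γ} ships for at least 274.
Compare {W-α, W-β}: its best feasible assignment gives total 527.
Compare {W-α, W-β, W-γ}: its best feasible assignment gives total 596.
Every other set of open sites that can feasibly serve all demand totals ≥ 527 even under its best assignment. Minimum: 506.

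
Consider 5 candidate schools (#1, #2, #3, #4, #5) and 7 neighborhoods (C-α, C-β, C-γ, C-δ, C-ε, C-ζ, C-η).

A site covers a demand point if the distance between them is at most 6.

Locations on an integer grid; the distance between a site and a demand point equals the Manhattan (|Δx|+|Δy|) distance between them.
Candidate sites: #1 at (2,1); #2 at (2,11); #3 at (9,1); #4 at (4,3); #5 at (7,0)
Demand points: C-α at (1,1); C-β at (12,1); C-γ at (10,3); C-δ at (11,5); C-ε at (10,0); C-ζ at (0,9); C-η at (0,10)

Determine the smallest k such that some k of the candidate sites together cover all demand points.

3

Coverage sets (demand points within 6 of each site):
  #1: {C-α}
  #2: {C-ζ, C-η}
  #3: {C-β, C-γ, C-δ, C-ε}
  #4: {C-α, C-γ}
  #5: {C-β, C-γ, C-ε}
No 2 sites suffice: every size-2 union leaves at least one demand point uncovered.
But {#1, #2, #3} covers everything, so the minimum is 3.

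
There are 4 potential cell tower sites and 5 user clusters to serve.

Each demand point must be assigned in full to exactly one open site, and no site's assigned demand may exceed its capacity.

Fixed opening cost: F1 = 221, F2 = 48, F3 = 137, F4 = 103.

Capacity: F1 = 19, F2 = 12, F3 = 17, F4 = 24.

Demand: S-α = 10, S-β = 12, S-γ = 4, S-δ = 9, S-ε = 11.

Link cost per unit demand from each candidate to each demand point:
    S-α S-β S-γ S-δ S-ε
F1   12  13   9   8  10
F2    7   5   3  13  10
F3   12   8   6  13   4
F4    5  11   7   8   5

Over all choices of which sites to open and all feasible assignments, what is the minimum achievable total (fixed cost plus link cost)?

538

Open {F2, F3, F4}; cheapest assignment that respects the capacities:
  F2 (cap 12, load 12): S-β — cost 12×5 = 60
  F3 (cap 17, load 15): S-γ, S-ε — cost 4×6 + 11×4 = 68
  F4 (cap 24, load 19): S-α, S-δ — cost 10×5 + 9×8 = 122
  Shipping 250, fixed 288 → total 538.
  Any other capacity-feasible assignment to {F2, F3, F4} ships for at least 250.
Compare {F1, F2, F4}: its best feasible assignment gives total 645.
Compare {F1, F2, F3}: its best feasible assignment gives total 726.
Every other set of open sites that can feasibly serve all demand totals ≥ 645 even under its best assignment. Minimum: 538.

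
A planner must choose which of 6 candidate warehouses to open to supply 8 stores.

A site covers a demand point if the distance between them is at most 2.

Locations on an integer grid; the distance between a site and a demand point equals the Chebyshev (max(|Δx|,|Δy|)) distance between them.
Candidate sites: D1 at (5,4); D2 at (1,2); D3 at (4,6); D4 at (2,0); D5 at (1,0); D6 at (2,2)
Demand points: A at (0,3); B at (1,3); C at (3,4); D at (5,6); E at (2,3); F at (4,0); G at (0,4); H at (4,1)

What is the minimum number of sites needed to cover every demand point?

Coverage sets (demand points within 2 of each site):
  D1: {C, D}
  D2: {A, B, C, E, G}
  D3: {C, D}
  D4: {F, H}
  D5: {}
  D6: {A, B, C, E, F, G, H}
No single site covers all 8 demand points.
But {D1, D6} covers everything, so the minimum is 2.

2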